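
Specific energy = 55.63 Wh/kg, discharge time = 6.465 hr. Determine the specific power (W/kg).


P_specific = E / t = 55.63 / 6.465 = 8.605 W/kg

8.605 W/kg


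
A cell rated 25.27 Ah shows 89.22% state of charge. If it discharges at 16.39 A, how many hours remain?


Step 1: remaining = SOC/100 * C_total = 89.22/100 * 25.27 = 22.546 Ah
Step 2: t = remaining / I = 22.546 / 16.39 = 1.376 hr

1.376 hr


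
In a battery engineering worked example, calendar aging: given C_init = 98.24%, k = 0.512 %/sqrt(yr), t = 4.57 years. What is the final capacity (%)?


Step 1: sqrt(4.57 yr) = 2.1378
Step 2: drop = 0.512 * 2.1378 = 1.0946
Step 3: C_final = 98.24 - 1.0946 = 97.15%

97.15%


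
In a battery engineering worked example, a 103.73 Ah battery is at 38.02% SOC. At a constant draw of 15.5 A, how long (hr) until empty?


Step 1: remaining = SOC/100 * C_total = 38.02/100 * 103.73 = 39.438 Ah
Step 2: t = remaining / I = 39.438 / 15.5 = 2.544 hr

2.544 hr


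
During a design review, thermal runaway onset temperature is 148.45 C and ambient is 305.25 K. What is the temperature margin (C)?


Convert: T_ambient = 305.25 K = 32.1 C
margin = 148.45 - 32.1 = 116.35 C

116.35 C


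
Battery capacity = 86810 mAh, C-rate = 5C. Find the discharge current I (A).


Convert: capacity = 86810 mAh = 86.81 Ah
At 5C: I = 5 * 86.81 Ah = 434.05 A

434.05 A


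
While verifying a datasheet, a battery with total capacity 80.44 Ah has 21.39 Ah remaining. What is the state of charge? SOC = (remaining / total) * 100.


SOC% = 21.39 / 80.44 * 100 = 26.59%

26.59%


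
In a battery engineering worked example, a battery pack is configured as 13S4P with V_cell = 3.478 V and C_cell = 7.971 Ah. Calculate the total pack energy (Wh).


V_pack = 13 * 3.478 = 45.214 V
C_pack = 4 * 7.971 = 31.884 Ah
E = V_pack * C_pack = 45.214 * 31.884 = 1442 Wh

1442 Wh


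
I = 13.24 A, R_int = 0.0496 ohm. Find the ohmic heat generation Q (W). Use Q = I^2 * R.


Q = I^2 * R = 13.24^2 * 0.0496 = 8.695 W

8.695 W


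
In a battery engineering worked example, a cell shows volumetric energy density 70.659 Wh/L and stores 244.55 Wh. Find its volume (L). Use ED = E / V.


V = E / ED = 244.55 / 70.659 = 3.461 L

3.461 L


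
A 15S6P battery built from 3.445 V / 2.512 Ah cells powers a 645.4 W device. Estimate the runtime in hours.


Step 1: E_pack = Ns * V_cell * Np * C_cell = 15 * 3.445 * 6 * 2.512 = 778.85 Wh
Step 2: t = E_pack / P = 778.85 / 645.4 = 1.207 hr

1.207 hr


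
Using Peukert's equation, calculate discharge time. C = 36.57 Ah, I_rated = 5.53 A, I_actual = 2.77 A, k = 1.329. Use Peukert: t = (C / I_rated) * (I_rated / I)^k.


t_rated = C / I_rated = 36.57 / 5.53 = 6.613 hr
(I_rated/I)^k = (1.9964)^1.329 = 2.5063
t = t_rated * (I_rated/I)^k = 6.613 * 2.5063 = 16.57 hr

16.57 hr


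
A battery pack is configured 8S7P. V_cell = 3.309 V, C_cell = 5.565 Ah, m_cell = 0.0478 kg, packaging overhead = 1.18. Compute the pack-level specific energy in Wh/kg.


Step 1: V_pack = 8 * 3.309 = 26.472 V
Step 2: C_pack = 7 * 5.565 = 38.955 Ah
Step 3: E_pack = V_pack * C_pack = 26.472 * 38.955 = 1031.2 Wh
Step 4: m_pack = 8 * 7 * 0.0478 * 1.18 = 3.1586 kg
Step 5: ED = E_pack / m_pack = 1031.2 / 3.1586 = 326.5 Wh/kg

326.5 Wh/kg


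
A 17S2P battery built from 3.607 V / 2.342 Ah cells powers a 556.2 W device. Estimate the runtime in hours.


Step 1: E_pack = Ns * V_cell * Np * C_cell = 17 * 3.607 * 2 * 2.342 = 287.22 Wh
Step 2: t = E_pack / P = 287.22 / 556.2 = 0.5164 hr

0.5164 hr


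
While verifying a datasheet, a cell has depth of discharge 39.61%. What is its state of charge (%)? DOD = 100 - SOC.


SOC = 100 - DOD = 100 - 39.61 = 60.39%

60.39%


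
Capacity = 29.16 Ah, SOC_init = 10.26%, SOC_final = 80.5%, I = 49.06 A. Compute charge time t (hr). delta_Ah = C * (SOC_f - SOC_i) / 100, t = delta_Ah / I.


delta_Ah = 29.16 * (80.5 - 10.26) / 100 = 20.482 Ah
t = delta_Ah / I = 20.482 / 49.06 = 0.4175 hr

0.4175 hr


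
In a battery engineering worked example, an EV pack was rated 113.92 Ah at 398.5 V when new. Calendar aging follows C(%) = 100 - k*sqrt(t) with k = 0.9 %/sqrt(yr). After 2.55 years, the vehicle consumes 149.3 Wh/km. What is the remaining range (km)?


Step 1: capacity retention = 100 - 0.9 * sqrt(2.55) = 100 - 0.9 * 1.5969 = 98.563%
Step 2: C_now = 113.92 * 98.563/100 = 112.28 Ah
Step 3: E_pack = V * C_now = 398.5 * 112.28 = 44744 Wh
Step 4: range = E_pack / consumption = 44744 / 149.3 = 299.7 km

299.7 km


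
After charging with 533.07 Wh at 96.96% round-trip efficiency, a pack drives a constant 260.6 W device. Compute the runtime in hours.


Step 1: E_discharge = eta/100 * E_charge = 96.96/100 * 533.07 = 516.86 Wh
Step 2: t = E_discharge / P = 516.86 / 260.6 = 1.983 hr

1.983 hr


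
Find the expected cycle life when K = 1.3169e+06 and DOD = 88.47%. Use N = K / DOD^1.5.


Step 1: DOD^1.5 = 88.47^1.5 = 832.14
Step 2: N = 1.3169e+06 / 832.14 = 1583 cycles

1583 cycles


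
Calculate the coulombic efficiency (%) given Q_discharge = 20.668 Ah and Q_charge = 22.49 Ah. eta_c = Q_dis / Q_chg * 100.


Coulombic efficiency = 20.668/22.49 * 100% = 91.90%

91.90%


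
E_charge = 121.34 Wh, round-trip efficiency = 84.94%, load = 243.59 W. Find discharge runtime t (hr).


Step 1: E_discharge = eta/100 * E_charge = 84.94/100 * 121.34 = 103.07 Wh
Step 2: t = E_discharge / P = 103.07 / 243.59 = 0.4231 hr

0.4231 hr


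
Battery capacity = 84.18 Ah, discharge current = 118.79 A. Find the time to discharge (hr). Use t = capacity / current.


Runtime = 84.18 Ah / 118.79 A = 0.7086 hr

0.7086 hr


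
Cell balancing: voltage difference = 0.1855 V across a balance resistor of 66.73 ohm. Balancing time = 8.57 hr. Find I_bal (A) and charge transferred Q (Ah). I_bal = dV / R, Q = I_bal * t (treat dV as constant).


First, Ohm's law: I_bal = 0.1855 V / 66.73 ohm = 0.0027799 A
Then Q = I * t = 0.0027799 A * 8.57 hr = 0.02382 Ah

I=0.0027799 A, Q=0.02382 Ah


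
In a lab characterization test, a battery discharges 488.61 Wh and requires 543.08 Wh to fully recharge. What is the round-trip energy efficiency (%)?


eta_e = E_dis / E_chg * 100 = 488.61 / 543.08 * 100 = 89.97%

89.97%


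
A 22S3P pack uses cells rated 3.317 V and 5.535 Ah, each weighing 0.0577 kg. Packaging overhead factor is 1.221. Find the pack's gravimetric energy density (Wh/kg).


Step 1: V_pack = 22 * 3.317 = 72.974 V
Step 2: C_pack = 3 * 5.535 = 16.605 Ah
Step 3: E_pack = V_pack * C_pack = 72.974 * 16.605 = 1211.7 Wh
Step 4: m_pack = 22 * 3 * 0.0577 * 1.221 = 4.6498 kg
Step 5: ED = E_pack / m_pack = 1211.7 / 4.6498 = 260.6 Wh/kg

260.6 Wh/kg


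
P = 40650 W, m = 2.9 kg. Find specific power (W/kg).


Specific power = 40650 W / 2.9 kg = 14020 W/kg

14020 W/kg


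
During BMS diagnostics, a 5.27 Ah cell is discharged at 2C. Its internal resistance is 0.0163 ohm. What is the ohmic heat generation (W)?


Step 1: I = C_rate * capacity = 2 * 5.27 = 10.54 A
Step 2: Q = I^2 * R = 10.54^2 * 0.0163 = 111.09 * 0.0163 = 1.811 W

1.811 W


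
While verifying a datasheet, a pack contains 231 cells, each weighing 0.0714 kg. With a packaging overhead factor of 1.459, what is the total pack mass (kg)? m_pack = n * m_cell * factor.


Cell mass sum = 231 * 0.0714 = 16.493 kg
With overhead 1.459: m_pack = 16.493 * 1.459 = 24.06 kg

24.06 kg


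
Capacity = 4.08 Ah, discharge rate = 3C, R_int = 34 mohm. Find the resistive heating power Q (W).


Convert: R = 34 mohm = 0.034 ohm
Step 1: I = C_rate * capacity = 3 * 4.08 = 12.24 A
Step 2: Q = I^2 * R = 12.24^2 * 0.034 = 149.82 * 0.034 = 5.094 W

5.094 W


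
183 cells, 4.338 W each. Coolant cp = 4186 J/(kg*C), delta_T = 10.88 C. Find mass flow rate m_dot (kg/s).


Q_total = 183 * 4.338 = 793.85 W
m_dot = Q_total / (cp * dT) = 793.85 / (4186 * 10.88) = 0.01743 kg/s

0.01743 kg/s


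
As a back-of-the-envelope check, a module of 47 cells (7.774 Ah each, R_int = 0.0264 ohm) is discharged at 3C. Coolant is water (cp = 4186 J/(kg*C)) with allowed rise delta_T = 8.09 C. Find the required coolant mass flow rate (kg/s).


Step 1: I = 3 * 7.774 = 23.322 A
Step 2: Q_cell = I^2 * R = 23.322^2 * 0.0264 = 14.359 W
Step 3: Q_total = 47 * 14.359 = 674.87 W
Step 4: m_dot = Q_total / (cp * dT) = 674.87 / (4186 * 8.09) = 0.01993 kg/s

0.01993 kg/s


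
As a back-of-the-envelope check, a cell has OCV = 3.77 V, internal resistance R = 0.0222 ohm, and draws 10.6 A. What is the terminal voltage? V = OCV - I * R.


IR drop = 10.6 * 0.0222 = 0.23532 V
V = 3.77 - 0.23532 = 3.535 V

3.535 V


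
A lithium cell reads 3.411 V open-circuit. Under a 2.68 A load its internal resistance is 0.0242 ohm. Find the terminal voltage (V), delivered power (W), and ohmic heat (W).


Step 1: V_terminal = OCV - I*R = 3.411 - 2.68 * 0.0242 = 3.3461 V
Step 2: P_out = V_terminal * I = 3.3461 * 2.68 = 8.968 W
Step 3: Q = I^2 * R = 2.68^2 * 0.0242 = 0.1738 W

V=3.3461 V, P=8.968 W, Q=0.1738 W


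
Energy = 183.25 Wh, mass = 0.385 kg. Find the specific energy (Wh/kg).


Specific energy = 183.25 Wh / 0.385 kg = 476.0 Wh/kg

476.0 Wh/kg


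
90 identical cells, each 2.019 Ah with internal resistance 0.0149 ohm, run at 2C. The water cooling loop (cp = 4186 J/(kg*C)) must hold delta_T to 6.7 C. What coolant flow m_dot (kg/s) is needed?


Step 1: I = 2 * 2.019 = 4.038 A
Step 2: Q_cell = I^2 * R = 4.038^2 * 0.0149 = 0.24295 W
Step 3: Q_total = 90 * 0.24295 = 21.866 W
Step 4: m_dot = Q_total / (cp * dT) = 21.866 / (4186 * 6.7) = 7.796e-04 kg/s

7.796e-04 kg/s


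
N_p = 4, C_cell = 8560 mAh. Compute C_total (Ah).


Convert: C_cell = 8560 mAh = 8.56 Ah
C_total = 4 * 8.56 = 34.24 Ah

34.24 Ah


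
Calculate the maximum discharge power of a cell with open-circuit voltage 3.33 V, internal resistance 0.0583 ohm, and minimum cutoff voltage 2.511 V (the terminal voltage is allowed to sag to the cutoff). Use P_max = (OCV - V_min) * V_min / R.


dV = OCV - V_min = 0.819 V (so I_max = dV / R)
P_max = dV * V_min / R = 0.819 * 2.511 / 0.0583 = 35.27 W

35.27 W


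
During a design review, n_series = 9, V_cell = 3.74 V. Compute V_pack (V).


Series voltages add: 9 * 3.74 V = 33.66 V

33.66 V


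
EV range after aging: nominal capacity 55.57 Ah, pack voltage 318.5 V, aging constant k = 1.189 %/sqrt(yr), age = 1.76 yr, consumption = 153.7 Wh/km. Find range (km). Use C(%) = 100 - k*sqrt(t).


Step 1: capacity retention = 100 - 1.189 * sqrt(1.76) = 100 - 1.189 * 1.3266 = 98.423%
Step 2: C_now = 55.57 * 98.423/100 = 54.694 Ah
Step 3: E_pack = V * C_now = 318.5 * 54.694 = 17420 Wh
Step 4: range = E_pack / consumption = 17420 / 153.7 = 113.3 km

113.3 km


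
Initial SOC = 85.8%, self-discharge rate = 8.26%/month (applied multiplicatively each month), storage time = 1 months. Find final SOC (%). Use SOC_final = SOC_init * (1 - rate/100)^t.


decay = (1 - 8.26/100)^1 = 0.9174
SOC_final = 85.8 * 0.9174 = 78.71%

78.71%


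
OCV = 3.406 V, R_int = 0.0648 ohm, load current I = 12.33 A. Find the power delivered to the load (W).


Step 1: V_terminal = OCV - I*R = 3.406 - 12.33 * 0.0648 = 2.607 V
Step 2: P_out = V_terminal * I = 2.607 * 12.33 = 32.14 W

32.14 W


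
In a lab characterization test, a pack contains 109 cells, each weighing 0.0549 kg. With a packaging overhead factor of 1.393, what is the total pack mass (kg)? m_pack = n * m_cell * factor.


m_pack = n * m_cell * overhead = 109 * 0.0549 * 1.393 = 8.336 kg

8.336 kg


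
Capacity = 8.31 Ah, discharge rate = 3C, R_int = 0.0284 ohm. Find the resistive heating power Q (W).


Step 1: I = C_rate * capacity = 3 * 8.31 = 24.93 A
Step 2: Q = I^2 * R = 24.93^2 * 0.0284 = 621.5 * 0.0284 = 17.65 W

17.65 W


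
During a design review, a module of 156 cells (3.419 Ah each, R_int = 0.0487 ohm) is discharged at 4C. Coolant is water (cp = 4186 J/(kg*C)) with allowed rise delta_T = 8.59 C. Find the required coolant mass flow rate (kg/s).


Step 1: I = 4 * 3.419 = 13.676 A
Step 2: Q_cell = I^2 * R = 13.676^2 * 0.0487 = 9.1085 W
Step 3: Q_total = 156 * 9.1085 = 1420.9 W
Step 4: m_dot = Q_total / (cp * dT) = 1420.9 / (4186 * 8.59) = 0.03952 kg/s

0.03952 kg/s


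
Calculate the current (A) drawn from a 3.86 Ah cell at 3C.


At 3C: I = 3 * 3.86 Ah = 11.58 A

11.58 A


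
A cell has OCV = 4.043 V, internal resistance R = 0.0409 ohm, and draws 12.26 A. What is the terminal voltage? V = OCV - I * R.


V = OCV - I*R = 4.043 - 12.26 * 0.0409 = 3.542 V

3.542 V


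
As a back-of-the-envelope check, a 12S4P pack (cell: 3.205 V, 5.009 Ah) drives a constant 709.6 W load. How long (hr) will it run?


Step 1: E_pack = Ns * V_cell * Np * C_cell = 12 * 3.205 * 4 * 5.009 = 770.58 Wh
Step 2: t = E_pack / P = 770.58 / 709.6 = 1.086 hr

1.086 hr


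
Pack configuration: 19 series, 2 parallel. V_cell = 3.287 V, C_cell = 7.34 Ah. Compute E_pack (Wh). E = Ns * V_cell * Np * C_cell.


E = Ns * Vcell * Np * Ccell = 19 * 3.287 * 2 * 7.34 = 916.8 Wh

916.8 Wh


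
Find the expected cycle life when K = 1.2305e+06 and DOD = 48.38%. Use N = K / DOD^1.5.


DOD^1.5 = 336.51
N = K / DOD^1.5 = 1.2305e+06 / 336.51 = 3657

3657 cycles


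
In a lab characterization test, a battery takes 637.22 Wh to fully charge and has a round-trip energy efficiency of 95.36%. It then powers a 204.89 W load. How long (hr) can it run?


Step 1: E_discharge = eta/100 * E_charge = 95.36/100 * 637.22 = 607.65 Wh
Step 2: t = E_discharge / P = 607.65 / 204.89 = 2.966 hr

2.966 hr


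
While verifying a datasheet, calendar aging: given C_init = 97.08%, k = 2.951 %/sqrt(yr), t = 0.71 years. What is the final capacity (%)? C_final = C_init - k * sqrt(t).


Step 1: sqrt(0.71 yr) = 0.84261
Step 2: drop = 2.951 * 0.84261 = 2.4865
Step 3: C_final = 97.08 - 2.4865 = 94.59%

94.59%


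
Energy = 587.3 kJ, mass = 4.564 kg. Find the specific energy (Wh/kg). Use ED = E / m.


Convert: E = 587.3 kJ = 163.14 Wh
ED = E / m = 163.14 / 4.564 = 35.74 Wh/kg

35.74 Wh/kg


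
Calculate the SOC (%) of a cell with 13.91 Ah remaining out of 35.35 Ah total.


SOC% = 13.91 / 35.35 * 100 = 39.35%

39.35%


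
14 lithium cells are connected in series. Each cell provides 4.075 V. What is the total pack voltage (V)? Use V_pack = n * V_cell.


V_pack = n * V_cell = 14 * 4.075 = 57.05 V

57.05 V


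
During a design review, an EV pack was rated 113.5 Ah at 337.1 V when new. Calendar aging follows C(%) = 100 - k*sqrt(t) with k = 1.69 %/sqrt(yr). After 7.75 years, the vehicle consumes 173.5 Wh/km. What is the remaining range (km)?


Step 1: capacity retention = 100 - 1.69 * sqrt(7.75) = 100 - 1.69 * 2.7839 = 95.295%
Step 2: C_now = 113.5 * 95.295/100 = 108.16 Ah
Step 3: E_pack = V * C_now = 337.1 * 108.16 = 36461 Wh
Step 4: range = E_pack / consumption = 36461 / 173.5 = 210.1 km

210.1 km


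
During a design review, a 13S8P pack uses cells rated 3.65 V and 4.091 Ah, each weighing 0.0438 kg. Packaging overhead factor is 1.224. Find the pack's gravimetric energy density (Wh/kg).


Step 1: V_pack = 13 * 3.65 = 47.45 V
Step 2: C_pack = 8 * 4.091 = 32.728 Ah
Step 3: E_pack = V_pack * C_pack = 47.45 * 32.728 = 1552.9 Wh
Step 4: m_pack = 13 * 8 * 0.0438 * 1.224 = 5.5756 kg
Step 5: ED = E_pack / m_pack = 1552.9 / 5.5756 = 278.5 Wh/kg

278.5 Wh/kg


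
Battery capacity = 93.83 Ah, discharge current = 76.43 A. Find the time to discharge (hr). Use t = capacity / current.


Runtime = 93.83 Ah / 76.43 A = 1.228 hr

1.228 hr


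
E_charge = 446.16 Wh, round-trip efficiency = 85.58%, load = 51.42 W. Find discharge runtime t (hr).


Step 1: E_discharge = eta/100 * E_charge = 85.58/100 * 446.16 = 381.82 Wh
Step 2: t = E_discharge / P = 381.82 / 51.42 = 7.426 hr

7.426 hr


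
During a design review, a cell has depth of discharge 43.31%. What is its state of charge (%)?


SOC = 100 - DOD = 100 - 43.31 = 56.69%

56.69%


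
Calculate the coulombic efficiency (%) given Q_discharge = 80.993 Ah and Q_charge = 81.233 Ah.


Coulombic efficiency = 80.993/81.233 * 100% = 99.70%

99.70%


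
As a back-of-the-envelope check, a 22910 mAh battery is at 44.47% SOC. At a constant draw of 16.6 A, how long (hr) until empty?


Convert: C_total = 22910 mAh = 22.91 Ah
Step 1: remaining = SOC/100 * C_total = 44.47/100 * 22.91 = 10.188 Ah
Step 2: t = remaining / I = 10.188 / 16.6 = 0.6137 hr

0.6137 hr


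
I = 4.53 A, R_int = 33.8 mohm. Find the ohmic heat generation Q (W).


Convert: R = 33.8 mohm = 0.0338 ohm
Q = I^2 * R = 4.53^2 * 0.0338 = 0.6936 W

0.6936 W


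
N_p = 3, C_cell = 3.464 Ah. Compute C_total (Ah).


C_total = 3 * 3.464 = 10.392 Ah

10.392 Ah


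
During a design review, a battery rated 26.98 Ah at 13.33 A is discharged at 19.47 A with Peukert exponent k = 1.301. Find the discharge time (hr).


t_rated = C / I_rated = 26.98 / 13.33 = 2.024 hr
(I_rated/I)^k = (0.68464)^1.301 = 0.61085
t = t_rated * (I_rated/I)^k = 2.024 * 0.61085 = 1.236 hr

1.236 hr


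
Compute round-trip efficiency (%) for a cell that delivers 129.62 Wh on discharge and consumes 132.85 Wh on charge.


Round-trip efficiency = 129.62/132.85 * 100% = 97.57%

97.57%


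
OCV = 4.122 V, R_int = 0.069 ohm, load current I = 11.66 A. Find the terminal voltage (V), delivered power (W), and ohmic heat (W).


Step 1: V_terminal = OCV - I*R = 4.122 - 11.66 * 0.069 = 3.3175 V
Step 2: P_out = V_terminal * I = 3.3175 * 11.66 = 38.68 W
Step 3: Q = I^2 * R = 11.66^2 * 0.069 = 9.381 W

V=3.3175 V, P=38.68 W, Q=9.381 W


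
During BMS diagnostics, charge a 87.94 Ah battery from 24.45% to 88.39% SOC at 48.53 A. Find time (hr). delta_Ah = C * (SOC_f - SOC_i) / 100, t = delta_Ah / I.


Step 1: dSOC = 88.39% - 24.45% = 63.94%
Step 2: delta_Ah = 87.94 * 63.94 / 100 = 56.229 Ah
Step 3: t = 56.229 / 48.53 = 1.159 hr

1.159 hr


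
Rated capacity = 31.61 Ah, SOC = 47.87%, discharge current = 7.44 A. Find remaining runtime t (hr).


Step 1: remaining = SOC/100 * C_total = 47.87/100 * 31.61 = 15.132 Ah
Step 2: t = remaining / I = 15.132 / 7.44 = 2.034 hr

2.034 hr


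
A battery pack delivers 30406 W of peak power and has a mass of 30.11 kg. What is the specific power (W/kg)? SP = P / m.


Specific power = 30406 W / 30.11 kg = 1010 W/kg

1010 W/kg


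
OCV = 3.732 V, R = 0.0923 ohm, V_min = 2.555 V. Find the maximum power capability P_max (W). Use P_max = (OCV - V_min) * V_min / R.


dV = OCV - V_min = 1.177 V (so I_max = dV / R)
P_max = dV * V_min / R = 1.177 * 2.555 / 0.0923 = 32.58 W

32.58 W


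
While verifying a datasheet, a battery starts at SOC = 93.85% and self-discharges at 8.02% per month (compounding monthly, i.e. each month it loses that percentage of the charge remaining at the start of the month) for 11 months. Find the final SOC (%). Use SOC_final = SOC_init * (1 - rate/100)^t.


decay = (1 - 8.02/100)^11 = 0.39868
SOC_final = 93.85 * 0.39868 = 37.42%

37.42%


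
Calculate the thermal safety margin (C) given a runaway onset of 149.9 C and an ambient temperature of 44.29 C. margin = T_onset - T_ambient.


margin = T_onset - T_ambient = 149.9 - 44.29 = 105.61 C

105.61 C


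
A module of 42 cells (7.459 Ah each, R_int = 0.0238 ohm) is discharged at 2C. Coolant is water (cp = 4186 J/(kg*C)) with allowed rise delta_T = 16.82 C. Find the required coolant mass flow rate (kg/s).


Step 1: I = 2 * 7.459 = 14.918 A
Step 2: Q_cell = I^2 * R = 14.918^2 * 0.0238 = 5.2966 W
Step 3: Q_total = 42 * 5.2966 = 222.46 W
Step 4: m_dot = Q_total / (cp * dT) = 222.46 / (4186 * 16.82) = 0.003160 kg/s

0.003160 kg/s


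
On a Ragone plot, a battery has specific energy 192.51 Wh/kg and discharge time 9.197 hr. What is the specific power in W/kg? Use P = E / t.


Specific power = 192.51 Wh/kg / 9.197 hr = 20.93 W/kg

20.93 W/kg


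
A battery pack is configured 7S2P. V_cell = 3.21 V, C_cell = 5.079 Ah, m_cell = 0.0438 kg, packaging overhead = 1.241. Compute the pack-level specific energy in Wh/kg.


Step 1: V_pack = 7 * 3.21 = 22.47 V
Step 2: C_pack = 2 * 5.079 = 10.158 Ah
Step 3: E_pack = V_pack * C_pack = 22.47 * 10.158 = 228.25 Wh
Step 4: m_pack = 7 * 2 * 0.0438 * 1.241 = 0.76098 kg
Step 5: ED = E_pack / m_pack = 228.25 / 0.76098 = 299.9 Wh/kg

299.9 Wh/kg


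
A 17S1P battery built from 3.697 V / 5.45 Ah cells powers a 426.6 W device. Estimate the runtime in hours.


Step 1: E_pack = Ns * V_cell * Np * C_cell = 17 * 3.697 * 1 * 5.45 = 342.53 Wh
Step 2: t = E_pack / P = 342.53 / 426.6 = 0.8029 hr

0.8029 hr


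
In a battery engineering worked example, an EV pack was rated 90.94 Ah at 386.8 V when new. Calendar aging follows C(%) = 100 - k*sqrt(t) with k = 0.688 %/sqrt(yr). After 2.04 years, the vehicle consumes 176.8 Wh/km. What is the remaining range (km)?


Step 1: capacity retention = 100 - 0.688 * sqrt(2.04) = 100 - 0.688 * 1.4283 = 99.017%
Step 2: C_now = 90.94 * 99.017/100 = 90.046 Ah
Step 3: E_pack = V * C_now = 386.8 * 90.046 = 34830 Wh
Step 4: range = E_pack / consumption = 34830 / 176.8 = 197.0 km

197.0 km


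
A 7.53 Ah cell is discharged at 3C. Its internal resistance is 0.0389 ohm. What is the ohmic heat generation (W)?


Step 1: I = C_rate * capacity = 3 * 7.53 = 22.59 A
Step 2: Q = I^2 * R = 22.59^2 * 0.0389 = 510.31 * 0.0389 = 19.85 W

19.85 W


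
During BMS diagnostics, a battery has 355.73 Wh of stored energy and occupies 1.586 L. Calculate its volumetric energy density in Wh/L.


ED = E / V = 355.73 / 1.586 = 224.3 Wh/L

224.3 Wh/L


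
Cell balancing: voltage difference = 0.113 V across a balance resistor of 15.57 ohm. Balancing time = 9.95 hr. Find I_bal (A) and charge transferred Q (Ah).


First, Ohm's law: I_bal = 0.113 V / 15.57 ohm = 0.0072575 A
Then Q = I * t = 0.0072575 A * 9.95 hr = 0.07221 Ah

I=0.0072575 A, Q=0.07221 Ah


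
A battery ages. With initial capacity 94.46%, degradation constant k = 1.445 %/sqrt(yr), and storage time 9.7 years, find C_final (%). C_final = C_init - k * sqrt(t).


sqrt(t) = sqrt(9.7) = 3.1145
C_final = 94.46 - 1.445 * 3.1145 = 89.96%

89.96%


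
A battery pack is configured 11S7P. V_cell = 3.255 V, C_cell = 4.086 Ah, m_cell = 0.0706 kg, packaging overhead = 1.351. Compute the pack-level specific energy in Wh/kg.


Step 1: V_pack = 11 * 3.255 = 35.805 V
Step 2: C_pack = 7 * 4.086 = 28.602 Ah
Step 3: E_pack = V_pack * C_pack = 35.805 * 28.602 = 1024.1 Wh
Step 4: m_pack = 11 * 7 * 0.0706 * 1.351 = 7.3443 kg
Step 5: ED = E_pack / m_pack = 1024.1 / 7.3443 = 139.4 Wh/kg

139.4 Wh/kg


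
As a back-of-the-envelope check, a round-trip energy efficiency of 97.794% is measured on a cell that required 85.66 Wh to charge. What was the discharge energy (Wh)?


E_dis = eta/100 * E_chg = 97.794/100 * 85.66 = 83.77 Wh

83.77 Wh


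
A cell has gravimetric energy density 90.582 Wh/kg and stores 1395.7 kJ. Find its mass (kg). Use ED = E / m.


Convert: E = 1395.7 kJ = 387.69 Wh
m = E / ED = 387.69 / 90.582 = 4.280 kg

4.280 kg


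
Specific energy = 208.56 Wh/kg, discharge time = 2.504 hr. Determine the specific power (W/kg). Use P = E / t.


P_specific = E / t = 208.56 / 2.504 = 83.29 W/kg

83.29 W/kg


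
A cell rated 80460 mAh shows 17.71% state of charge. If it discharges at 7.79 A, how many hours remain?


Convert: C_total = 80460 mAh = 80.46 Ah
Step 1: remaining = SOC/100 * C_total = 17.71/100 * 80.46 = 14.249 Ah
Step 2: t = remaining / I = 14.249 / 7.79 = 1.829 hr

1.829 hr


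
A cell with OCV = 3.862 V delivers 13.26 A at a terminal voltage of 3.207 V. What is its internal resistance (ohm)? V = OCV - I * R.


R = (OCV - V) / I = (3.862 - 3.207) / 13.26 = 0.04940 ohm

0.04940 ohm


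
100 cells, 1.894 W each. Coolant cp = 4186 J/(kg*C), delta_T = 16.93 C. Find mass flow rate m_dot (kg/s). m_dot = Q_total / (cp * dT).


Step 1: Total heat Q = 100 * 1.894 W = 189.4 W
Step 2: denom = cp * dT = 4186 * 16.93 = 70869
Step 3: m_dot = 189.4 / 70869 = 0.002673 kg/s

0.002673 kg/s


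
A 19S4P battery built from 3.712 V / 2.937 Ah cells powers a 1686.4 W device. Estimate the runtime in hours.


Step 1: E_pack = Ns * V_cell * Np * C_cell = 19 * 3.712 * 4 * 2.937 = 828.56 Wh
Step 2: t = E_pack / P = 828.56 / 1686.4 = 0.4913 hr

0.4913 hr


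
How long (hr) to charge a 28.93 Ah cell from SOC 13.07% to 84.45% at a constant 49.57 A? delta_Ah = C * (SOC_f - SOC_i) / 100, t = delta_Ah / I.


Step 1: dSOC = 84.45% - 13.07% = 71.38%
Step 2: delta_Ah = 28.93 * 71.38 / 100 = 20.65 Ah
Step 3: t = 20.65 / 49.57 = 0.4166 hr

0.4166 hr


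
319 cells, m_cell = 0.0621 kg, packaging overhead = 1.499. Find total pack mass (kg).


Cell mass sum = 319 * 0.0621 = 19.81 kg
With overhead 1.499: m_pack = 19.81 * 1.499 = 29.70 kg

29.70 kg


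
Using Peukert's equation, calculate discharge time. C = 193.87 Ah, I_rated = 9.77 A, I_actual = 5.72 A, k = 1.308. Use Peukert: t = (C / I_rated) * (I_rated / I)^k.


t_rated = C / I_rated = 193.87 / 9.77 = 19.843 hr
(I_rated/I)^k = (1.708)^1.308 = 2.0142
t = t_rated * (I_rated/I)^k = 19.843 * 2.0142 = 39.97 hr

39.97 hr


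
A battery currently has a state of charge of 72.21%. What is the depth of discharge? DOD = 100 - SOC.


Complement of SOC: DOD = 100% - 72.21% = 27.79%

27.79%


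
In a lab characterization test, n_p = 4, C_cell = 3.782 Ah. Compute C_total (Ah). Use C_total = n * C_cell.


Parallel capacities add: 4 * 3.782 Ah = 15.128 Ah

15.128 Ah


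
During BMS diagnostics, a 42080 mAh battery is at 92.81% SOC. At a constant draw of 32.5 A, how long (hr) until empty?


Convert: C_total = 42080 mAh = 42.08 Ah
Step 1: remaining = SOC/100 * C_total = 92.81/100 * 42.08 = 39.054 Ah
Step 2: t = remaining / I = 39.054 / 32.5 = 1.202 hr

1.202 hr


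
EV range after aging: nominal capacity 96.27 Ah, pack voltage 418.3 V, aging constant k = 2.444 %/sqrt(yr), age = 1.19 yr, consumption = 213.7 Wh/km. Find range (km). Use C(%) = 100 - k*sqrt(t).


Step 1: capacity retention = 100 - 2.444 * sqrt(1.19) = 100 - 2.444 * 1.0909 = 97.334%
Step 2: C_now = 96.27 * 97.334/100 = 93.703 Ah
Step 3: E_pack = V * C_now = 418.3 * 93.703 = 39196 Wh
Step 4: range = E_pack / consumption = 39196 / 213.7 = 183.4 km

183.4 km


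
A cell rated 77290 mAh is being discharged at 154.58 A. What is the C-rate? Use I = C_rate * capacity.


Convert: capacity = 77290 mAh = 77.29 Ah
C_rate = I / capacity = 154.58 / 77.29 = 2C

2C


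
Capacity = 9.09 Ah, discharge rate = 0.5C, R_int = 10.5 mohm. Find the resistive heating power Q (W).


Convert: R = 10.5 mohm = 0.0105 ohm
Step 1: I = C_rate * capacity = 0.5 * 9.09 = 4.545 A
Step 2: Q = I^2 * R = 4.545^2 * 0.0105 = 20.657 * 0.0105 = 0.2169 W

0.2169 W


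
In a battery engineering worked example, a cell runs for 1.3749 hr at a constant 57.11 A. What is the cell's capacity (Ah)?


C = I * t = 57.11 * 1.3749 = 78.52 Ah

78.52 Ah


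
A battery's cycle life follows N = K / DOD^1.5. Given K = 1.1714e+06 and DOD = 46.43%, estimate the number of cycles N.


DOD^1.5 = 316.37
N = K / DOD^1.5 = 1.1714e+06 / 316.37 = 3703

3703 cycles


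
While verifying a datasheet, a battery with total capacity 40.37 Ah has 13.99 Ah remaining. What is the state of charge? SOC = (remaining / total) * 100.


SOC% = 13.99 / 40.37 * 100 = 34.65%

34.65%


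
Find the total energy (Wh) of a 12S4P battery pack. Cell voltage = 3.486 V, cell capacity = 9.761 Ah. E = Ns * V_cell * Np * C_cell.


V_pack = 12 * 3.486 = 41.832 V
C_pack = 4 * 9.761 = 39.044 Ah
E = V_pack * C_pack = 41.832 * 39.044 = 1633 Wh

1633 Wh


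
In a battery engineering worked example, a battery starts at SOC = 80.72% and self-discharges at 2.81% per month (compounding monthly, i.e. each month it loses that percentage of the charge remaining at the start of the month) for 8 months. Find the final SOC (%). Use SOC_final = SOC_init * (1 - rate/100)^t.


Monthly retention factor = 1 - 2.81/100 = 0.9719
Over 8 months: factor^8 = 0.79611
SOC_final = 80.72 * 0.79611 = 64.26%

64.26%


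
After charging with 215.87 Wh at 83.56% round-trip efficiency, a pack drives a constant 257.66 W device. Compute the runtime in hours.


Step 1: E_discharge = eta/100 * E_charge = 83.56/100 * 215.87 = 180.38 Wh
Step 2: t = E_discharge / P = 180.38 / 257.66 = 0.7001 hr

0.7001 hr


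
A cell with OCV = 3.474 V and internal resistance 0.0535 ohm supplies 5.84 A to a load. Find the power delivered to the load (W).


Step 1: V_terminal = OCV - I*R = 3.474 - 5.84 * 0.0535 = 3.1616 V
Step 2: P_out = V_terminal * I = 3.1616 * 5.84 = 18.46 W

18.46 W


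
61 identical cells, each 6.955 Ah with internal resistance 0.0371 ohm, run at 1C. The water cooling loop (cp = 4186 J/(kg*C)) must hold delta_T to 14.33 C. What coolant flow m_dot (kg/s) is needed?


Step 1: I = 1 * 6.955 = 6.955 A
Step 2: Q_cell = I^2 * R = 6.955^2 * 0.0371 = 1.7946 W
Step 3: Q_total = 61 * 1.7946 = 109.47 W
Step 4: m_dot = Q_total / (cp * dT) = 109.47 / (4186 * 14.33) = 0.001825 kg/s

0.001825 kg/s


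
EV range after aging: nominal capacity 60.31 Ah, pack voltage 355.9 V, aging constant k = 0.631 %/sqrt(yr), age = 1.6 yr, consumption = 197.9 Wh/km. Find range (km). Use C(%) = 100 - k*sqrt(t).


Step 1: capacity retention = 100 - 0.631 * sqrt(1.6) = 100 - 0.631 * 1.2649 = 99.202%
Step 2: C_now = 60.31 * 99.202/100 = 59.829 Ah
Step 3: E_pack = V * C_now = 355.9 * 59.829 = 21293 Wh
Step 4: range = E_pack / consumption = 21293 / 197.9 = 107.6 km

107.6 km


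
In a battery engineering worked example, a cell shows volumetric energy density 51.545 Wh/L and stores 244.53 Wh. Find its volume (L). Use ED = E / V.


V = E / ED = 244.53 / 51.545 = 4.744 L

4.744 L


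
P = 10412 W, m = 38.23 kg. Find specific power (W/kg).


Specific power = 10412 W / 38.23 kg = 272.4 W/kg

272.4 W/kg


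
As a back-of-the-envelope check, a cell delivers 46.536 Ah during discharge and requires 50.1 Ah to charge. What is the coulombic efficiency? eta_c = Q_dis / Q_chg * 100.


eta_c = Q_dis / Q_chg * 100 = 46.536 / 50.1 * 100 = 92.89%

92.89%


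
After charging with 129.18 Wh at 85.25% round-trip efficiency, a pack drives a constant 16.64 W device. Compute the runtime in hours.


Step 1: E_discharge = eta/100 * E_charge = 85.25/100 * 129.18 = 110.13 Wh
Step 2: t = E_discharge / P = 110.13 / 16.64 = 6.618 hr

6.618 hr


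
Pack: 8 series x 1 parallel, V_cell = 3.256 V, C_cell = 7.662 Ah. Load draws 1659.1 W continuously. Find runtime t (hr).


Step 1: E_pack = Ns * V_cell * Np * C_cell = 8 * 3.256 * 1 * 7.662 = 199.58 Wh
Step 2: t = E_pack / P = 199.58 / 1659.1 = 0.1203 hr

0.1203 hr


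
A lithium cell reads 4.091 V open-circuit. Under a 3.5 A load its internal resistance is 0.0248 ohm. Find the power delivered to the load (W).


Step 1: V_terminal = OCV - I*R = 4.091 - 3.5 * 0.0248 = 4.0042 V
Step 2: P_out = V_terminal * I = 4.0042 * 3.5 = 14.01 W

14.01 W


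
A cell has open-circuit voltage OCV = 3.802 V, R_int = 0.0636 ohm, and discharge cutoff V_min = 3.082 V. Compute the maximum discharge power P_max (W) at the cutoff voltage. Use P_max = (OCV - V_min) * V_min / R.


P_max = (OCV - V_min) * V_min / R = (3.802 - 3.082) * 3.082 / 0.0636 = 0.72 * 3.082 / 0.0636 = 34.89 W

34.89 W


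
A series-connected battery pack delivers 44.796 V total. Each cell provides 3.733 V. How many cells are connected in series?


Rearranging: n = V_pack / V_cell = 44.796 / 3.733 = 12 cells

12


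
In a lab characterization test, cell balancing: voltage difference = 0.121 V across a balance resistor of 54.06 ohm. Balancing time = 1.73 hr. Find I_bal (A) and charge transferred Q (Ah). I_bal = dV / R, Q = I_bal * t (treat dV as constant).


First, Ohm's law: I_bal = 0.121 V / 54.06 ohm = 0.0022383 A
Then Q = I * t = 0.0022383 A * 1.73 hr = 0.003872 Ah

I=0.0022383 A, Q=0.003872 Ah


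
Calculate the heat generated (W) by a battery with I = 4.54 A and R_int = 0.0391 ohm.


I^2 = 20.612
Q = 20.612 * 0.0391 = 0.8059 W

0.8059 W


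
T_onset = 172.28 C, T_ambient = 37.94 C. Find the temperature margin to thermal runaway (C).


margin = T_onset - T_ambient = 172.28 - 37.94 = 134.34 C

134.34 C


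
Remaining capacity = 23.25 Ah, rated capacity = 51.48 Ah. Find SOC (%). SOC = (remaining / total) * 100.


SOC% = 23.25 / 51.48 * 100 = 45.16%

45.16%


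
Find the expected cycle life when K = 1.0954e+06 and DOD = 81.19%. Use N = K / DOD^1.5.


DOD^1.5 = 731.57
N = K / DOD^1.5 = 1.0954e+06 / 731.57 = 1497

1497 cycles


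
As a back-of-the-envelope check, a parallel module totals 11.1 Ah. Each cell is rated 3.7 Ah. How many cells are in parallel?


n = C_total / C_cell = 11.1 / 3.7 = 3

3


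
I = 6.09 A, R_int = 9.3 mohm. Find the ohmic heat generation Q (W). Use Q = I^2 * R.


Convert: R = 9.3 mohm = 0.0093 ohm
I^2 = 37.088
Q = 37.088 * 0.0093 = 0.3449 W

0.3449 W


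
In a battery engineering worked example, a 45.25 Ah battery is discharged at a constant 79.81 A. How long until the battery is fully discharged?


Runtime = 45.25 Ah / 79.81 A = 0.5670 hr

0.5670 hr


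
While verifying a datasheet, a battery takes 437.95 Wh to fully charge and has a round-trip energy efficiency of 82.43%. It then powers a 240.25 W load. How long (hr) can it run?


Step 1: E_discharge = eta/100 * E_charge = 82.43/100 * 437.95 = 361 Wh
Step 2: t = E_discharge / P = 361 / 240.25 = 1.503 hr

1.503 hr


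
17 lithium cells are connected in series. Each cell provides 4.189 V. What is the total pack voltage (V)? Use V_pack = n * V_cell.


V_pack = n * V_cell = 17 * 4.189 = 71.213 V

71.213 V


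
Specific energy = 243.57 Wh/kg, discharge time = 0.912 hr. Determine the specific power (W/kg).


P_specific = E / t = 243.57 / 0.912 = 267.1 W/kg

267.1 W/kg


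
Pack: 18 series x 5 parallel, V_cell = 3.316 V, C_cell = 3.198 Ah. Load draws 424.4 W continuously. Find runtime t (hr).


Step 1: E_pack = Ns * V_cell * Np * C_cell = 18 * 3.316 * 5 * 3.198 = 954.41 Wh
Step 2: t = E_pack / P = 954.41 / 424.4 = 2.249 hr

2.249 hr


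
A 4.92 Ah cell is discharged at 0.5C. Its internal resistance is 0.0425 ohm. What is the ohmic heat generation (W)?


Step 1: I = C_rate * capacity = 0.5 * 4.92 = 2.46 A
Step 2: Q = I^2 * R = 2.46^2 * 0.0425 = 6.0516 * 0.0425 = 0.2572 W

0.2572 W


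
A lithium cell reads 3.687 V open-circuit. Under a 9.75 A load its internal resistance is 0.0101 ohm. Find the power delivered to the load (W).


Step 1: V_terminal = OCV - I*R = 3.687 - 9.75 * 0.0101 = 3.5885 V
Step 2: P_out = V_terminal * I = 3.5885 * 9.75 = 34.99 W

34.99 W


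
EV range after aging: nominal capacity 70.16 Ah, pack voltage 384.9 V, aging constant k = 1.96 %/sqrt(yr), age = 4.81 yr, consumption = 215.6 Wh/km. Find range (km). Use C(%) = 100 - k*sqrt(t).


Step 1: capacity retention = 100 - 1.96 * sqrt(4.81) = 100 - 1.96 * 2.1932 = 95.701%
Step 2: C_now = 70.16 * 95.701/100 = 67.144 Ah
Step 3: E_pack = V * C_now = 384.9 * 67.144 = 25844 Wh
Step 4: range = E_pack / consumption = 25844 / 215.6 = 119.9 km

119.9 km


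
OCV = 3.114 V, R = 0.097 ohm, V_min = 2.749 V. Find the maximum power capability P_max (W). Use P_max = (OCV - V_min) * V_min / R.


P_max = (OCV - V_min) * V_min / R = (3.114 - 2.749) * 2.749 / 0.097 = 0.365 * 2.749 / 0.097 = 10.34 W

10.34 W


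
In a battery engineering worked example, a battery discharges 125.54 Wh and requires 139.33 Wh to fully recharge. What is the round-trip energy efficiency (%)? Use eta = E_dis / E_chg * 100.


Round-trip efficiency = 125.54/139.33 * 100% = 90.10%

90.10%


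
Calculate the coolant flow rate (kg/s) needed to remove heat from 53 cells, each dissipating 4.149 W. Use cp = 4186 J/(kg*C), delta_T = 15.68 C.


Step 1: Total heat Q = 53 * 4.149 W = 219.9 W
Step 2: denom = cp * dT = 4186 * 15.68 = 65636
Step 3: m_dot = 219.9 / 65636 = 0.003350 kg/s

0.003350 kg/s


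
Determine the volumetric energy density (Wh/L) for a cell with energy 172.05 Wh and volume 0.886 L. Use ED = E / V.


Volumetric ED = 172.05 Wh / 0.886 L = 194.2 Wh/L

194.2 Wh/L


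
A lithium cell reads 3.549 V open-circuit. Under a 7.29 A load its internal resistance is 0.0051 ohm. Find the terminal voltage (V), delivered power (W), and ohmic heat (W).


Step 1: V_terminal = OCV - I*R = 3.549 - 7.29 * 0.0051 = 3.5118 V
Step 2: P_out = V_terminal * I = 3.5118 * 7.29 = 25.60 W
Step 3: Q = I^2 * R = 7.29^2 * 0.0051 = 0.2710 W

V=3.5118 V, P=25.60 W, Q=0.2710 W


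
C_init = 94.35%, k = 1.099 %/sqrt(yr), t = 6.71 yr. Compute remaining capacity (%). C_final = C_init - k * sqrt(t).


sqrt(t) = sqrt(6.71) = 2.5904
C_final = 94.35 - 1.099 * 2.5904 = 91.50%

91.50%


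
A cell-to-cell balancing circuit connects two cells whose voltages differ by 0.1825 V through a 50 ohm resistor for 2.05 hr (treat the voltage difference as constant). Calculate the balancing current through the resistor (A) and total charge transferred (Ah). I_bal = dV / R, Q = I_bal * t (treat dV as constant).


First, Ohm's law: I_bal = 0.1825 V / 50 ohm = 0.00365 A
Then Q = I * t = 0.00365 A * 2.05 hr = 0.007483 Ah

I=0.00365 A, Q=0.007483 Ah


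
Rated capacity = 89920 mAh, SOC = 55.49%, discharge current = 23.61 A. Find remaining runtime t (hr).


Convert: C_total = 89920 mAh = 89.92 Ah
Step 1: remaining = SOC/100 * C_total = 55.49/100 * 89.92 = 49.897 Ah
Step 2: t = remaining / I = 49.897 / 23.61 = 2.113 hr

2.113 hr


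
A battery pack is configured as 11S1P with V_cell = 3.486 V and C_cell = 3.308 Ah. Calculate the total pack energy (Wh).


E = Ns * Vcell * Np * Ccell = 11 * 3.486 * 1 * 3.308 = 126.8 Wh

126.8 Wh


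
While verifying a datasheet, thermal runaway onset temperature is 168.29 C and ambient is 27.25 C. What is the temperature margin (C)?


Safety margin = 168.29 C - 27.25 C = 141.04 C

141.04 C


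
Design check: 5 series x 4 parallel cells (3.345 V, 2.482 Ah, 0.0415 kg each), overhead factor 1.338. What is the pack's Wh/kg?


Step 1: V_pack = 5 * 3.345 = 16.725 V
Step 2: C_pack = 4 * 2.482 = 9.928 Ah
Step 3: E_pack = V_pack * C_pack = 16.725 * 9.928 = 166.05 Wh
Step 4: m_pack = 5 * 4 * 0.0415 * 1.338 = 1.1105 kg
Step 5: ED = E_pack / m_pack = 166.05 / 1.1105 = 149.5 Wh/kg

149.5 Wh/kg


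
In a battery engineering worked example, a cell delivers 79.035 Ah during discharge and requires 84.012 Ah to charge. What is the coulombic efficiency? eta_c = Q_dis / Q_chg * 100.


Coulombic efficiency = 79.035/84.012 * 100% = 94.08%

94.08%


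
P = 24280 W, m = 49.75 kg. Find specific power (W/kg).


SP = P / m = 24280 / 49.75 = 488.0 W/kg

488.0 W/kg


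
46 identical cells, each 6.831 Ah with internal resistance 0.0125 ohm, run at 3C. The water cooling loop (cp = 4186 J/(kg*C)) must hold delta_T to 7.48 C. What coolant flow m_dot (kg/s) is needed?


Step 1: I = 3 * 6.831 = 20.493 A
Step 2: Q_cell = I^2 * R = 20.493^2 * 0.0125 = 5.2495 W
Step 3: Q_total = 46 * 5.2495 = 241.48 W
Step 4: m_dot = Q_total / (cp * dT) = 241.48 / (4186 * 7.48) = 0.007712 kg/s

0.007712 kg/s


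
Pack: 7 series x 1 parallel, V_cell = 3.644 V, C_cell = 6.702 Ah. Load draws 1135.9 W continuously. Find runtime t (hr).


Step 1: E_pack = Ns * V_cell * Np * C_cell = 7 * 3.644 * 1 * 6.702 = 170.95 Wh
Step 2: t = E_pack / P = 170.95 / 1135.9 = 0.1505 hr

0.1505 hr


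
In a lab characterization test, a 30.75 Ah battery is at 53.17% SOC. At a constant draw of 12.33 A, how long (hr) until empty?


Step 1: remaining = SOC/100 * C_total = 53.17/100 * 30.75 = 16.35 Ah
Step 2: t = remaining / I = 16.35 / 12.33 = 1.326 hr

1.326 hr


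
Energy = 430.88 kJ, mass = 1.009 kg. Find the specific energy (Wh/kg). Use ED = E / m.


Convert: E = 430.88 kJ = 119.69 Wh
ED = E / m = 119.69 / 1.009 = 118.6 Wh/kg

118.6 Wh/kg


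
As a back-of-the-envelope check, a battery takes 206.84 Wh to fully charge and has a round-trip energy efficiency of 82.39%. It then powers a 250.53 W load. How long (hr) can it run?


Step 1: E_discharge = eta/100 * E_charge = 82.39/100 * 206.84 = 170.42 Wh
Step 2: t = E_discharge / P = 170.42 / 250.53 = 0.6802 hr

0.6802 hr
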